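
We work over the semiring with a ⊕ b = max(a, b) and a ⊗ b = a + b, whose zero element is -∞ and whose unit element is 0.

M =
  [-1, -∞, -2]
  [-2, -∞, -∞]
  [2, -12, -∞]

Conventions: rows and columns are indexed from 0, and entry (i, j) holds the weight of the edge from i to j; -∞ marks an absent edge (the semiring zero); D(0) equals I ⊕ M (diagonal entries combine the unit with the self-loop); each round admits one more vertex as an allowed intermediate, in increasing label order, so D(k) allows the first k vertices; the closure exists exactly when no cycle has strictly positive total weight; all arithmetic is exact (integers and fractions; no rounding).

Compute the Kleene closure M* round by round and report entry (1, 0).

D(0):
  [0, -∞, -2]
  [-2, 0, -∞]
  [2, -12, 0]
D(1):
  [0, -∞, -2]
  [-2, 0, -4]
  [2, -12, 0]
D(2):
  [0, -∞, -2]
  [-2, 0, -4]
  [2, -12, 0]
D(3):
  [0, -14, -2]
  [-2, 0, -4]
  [2, -12, 0]
Answer: M*[1][0] = -2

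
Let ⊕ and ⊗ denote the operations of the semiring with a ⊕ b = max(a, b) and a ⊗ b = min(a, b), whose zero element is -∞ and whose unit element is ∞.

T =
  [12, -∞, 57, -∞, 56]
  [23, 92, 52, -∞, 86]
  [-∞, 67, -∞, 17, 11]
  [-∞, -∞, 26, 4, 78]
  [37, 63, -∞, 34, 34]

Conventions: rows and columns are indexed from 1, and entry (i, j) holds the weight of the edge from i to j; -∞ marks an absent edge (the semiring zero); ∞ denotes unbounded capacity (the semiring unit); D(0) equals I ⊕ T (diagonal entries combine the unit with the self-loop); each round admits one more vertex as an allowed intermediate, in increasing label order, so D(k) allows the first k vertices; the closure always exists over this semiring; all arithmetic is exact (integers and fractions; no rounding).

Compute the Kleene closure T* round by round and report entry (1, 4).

D(0):
  [∞, -∞, 57, -∞, 56]
  [23, ∞, 52, -∞, 86]
  [-∞, 67, ∞, 17, 11]
  [-∞, -∞, 26, ∞, 78]
  [37, 63, -∞, 34, ∞]
D(1):
  [∞, -∞, 57, -∞, 56]
  [23, ∞, 52, -∞, 86]
  [-∞, 67, ∞, 17, 11]
  [-∞, -∞, 26, ∞, 78]
  [37, 63, 37, 34, ∞]
D(2):
  [∞, -∞, 57, -∞, 56]
  [23, ∞, 52, -∞, 86]
  [23, 67, ∞, 17, 67]
  [-∞, -∞, 26, ∞, 78]
  [37, 63, 52, 34, ∞]
D(3):
  [∞, 57, 57, 17, 57]
  [23, ∞, 52, 17, 86]
  [23, 67, ∞, 17, 67]
  [23, 26, 26, ∞, 78]
  [37, 63, 52, 34, ∞]
D(4):
  [∞, 57, 57, 17, 57]
  [23, ∞, 52, 17, 86]
  [23, 67, ∞, 17, 67]
  [23, 26, 26, ∞, 78]
  [37, 63, 52, 34, ∞]
D(5):
  [∞, 57, 57, 34, 57]
  [37, ∞, 52, 34, 86]
  [37, 67, ∞, 34, 67]
  [37, 63, 52, ∞, 78]
  [37, 63, 52, 34, ∞]
Answer: T*[1][4] = 34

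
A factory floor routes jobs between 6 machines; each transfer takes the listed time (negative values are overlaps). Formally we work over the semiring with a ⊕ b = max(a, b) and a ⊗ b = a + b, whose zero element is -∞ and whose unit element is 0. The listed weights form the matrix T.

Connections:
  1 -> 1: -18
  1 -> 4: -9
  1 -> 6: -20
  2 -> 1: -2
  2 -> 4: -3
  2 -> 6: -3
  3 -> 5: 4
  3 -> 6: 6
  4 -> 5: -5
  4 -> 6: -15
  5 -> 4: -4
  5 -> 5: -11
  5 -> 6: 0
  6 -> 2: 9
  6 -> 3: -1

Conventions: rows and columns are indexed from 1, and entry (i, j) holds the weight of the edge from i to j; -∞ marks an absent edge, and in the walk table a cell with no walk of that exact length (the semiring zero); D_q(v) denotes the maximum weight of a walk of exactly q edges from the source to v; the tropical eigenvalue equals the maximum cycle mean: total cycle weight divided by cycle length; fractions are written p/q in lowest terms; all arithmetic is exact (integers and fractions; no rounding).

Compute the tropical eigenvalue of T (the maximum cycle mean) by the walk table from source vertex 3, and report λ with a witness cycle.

q=0: [-∞, -∞, 0, -∞, -∞, -∞]
q=1: [-∞, -∞, -∞, -∞, 4, 6]
q=2: [-∞, 15, 5, 0, -7, 4]
q=3: [13, 13, 3, 12, 9, 12]
q=4: [11, 21, 11, 10, 7, 10]
q=5: [19, 19, 9, 18, 15, 18]
q=6: [17, 27, 17, 16, 13, 16]
Optimal cycle mean attained by: cycle 2->6->2, total (-3) + 9, length 2.
Answer: λ = 3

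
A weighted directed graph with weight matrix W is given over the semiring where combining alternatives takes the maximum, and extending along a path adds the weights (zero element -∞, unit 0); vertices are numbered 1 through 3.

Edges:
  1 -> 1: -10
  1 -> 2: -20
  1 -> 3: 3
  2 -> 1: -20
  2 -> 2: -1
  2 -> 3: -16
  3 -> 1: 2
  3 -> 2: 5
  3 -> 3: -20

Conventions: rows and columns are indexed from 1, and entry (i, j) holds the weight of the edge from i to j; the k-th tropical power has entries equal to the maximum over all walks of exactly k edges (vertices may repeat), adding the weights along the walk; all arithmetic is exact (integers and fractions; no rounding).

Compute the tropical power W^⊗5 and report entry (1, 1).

W^⊗2:
  [5, 8, -7]
  [-14, -2, -17]
  [-8, 4, 5]
W^⊗3:
  [-5, 7, 8]
  [-15, -3, -11]
  [7, 10, -5]
W^⊗4:
  [10, 13, -2]
  [-9, -4, -12]
  [-3, 9, 10]
W^⊗5:
  [0, 12, 13]
  [-10, -5, -6]
  [12, 15, 0]
Key observation: the optimum is the walk 1->1->3->1->3->1, with weight (-10) + 3 + 2 + 3 + 2 = 0.
Optimal value attained by: walk 1->1->3->1->3->1.
Answer: (W^⊗5)[1][1] = 0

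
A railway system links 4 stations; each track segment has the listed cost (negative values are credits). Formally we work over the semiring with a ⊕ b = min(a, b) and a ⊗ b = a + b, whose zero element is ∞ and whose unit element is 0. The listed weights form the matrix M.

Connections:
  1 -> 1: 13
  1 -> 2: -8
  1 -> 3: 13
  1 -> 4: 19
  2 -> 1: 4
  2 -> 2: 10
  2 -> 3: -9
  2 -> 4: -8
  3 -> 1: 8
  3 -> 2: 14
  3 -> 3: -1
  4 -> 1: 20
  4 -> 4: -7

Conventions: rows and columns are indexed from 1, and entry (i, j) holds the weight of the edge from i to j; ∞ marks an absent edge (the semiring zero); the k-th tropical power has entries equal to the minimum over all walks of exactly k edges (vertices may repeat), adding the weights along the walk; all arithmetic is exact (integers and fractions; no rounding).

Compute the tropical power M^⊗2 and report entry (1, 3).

M^⊗2:
  [-4, 2, -17, -16]
  [-1, -4, -10, -15]
  [7, 0, -2, 6]
  [13, 12, 33, -14]
Key observation: the optimum is the walk 1->2->3, with weight (-8) + (-9) = -17.
Optimal value attained by: walk 1->2->3.
Answer: (M^⊗2)[1][3] = -17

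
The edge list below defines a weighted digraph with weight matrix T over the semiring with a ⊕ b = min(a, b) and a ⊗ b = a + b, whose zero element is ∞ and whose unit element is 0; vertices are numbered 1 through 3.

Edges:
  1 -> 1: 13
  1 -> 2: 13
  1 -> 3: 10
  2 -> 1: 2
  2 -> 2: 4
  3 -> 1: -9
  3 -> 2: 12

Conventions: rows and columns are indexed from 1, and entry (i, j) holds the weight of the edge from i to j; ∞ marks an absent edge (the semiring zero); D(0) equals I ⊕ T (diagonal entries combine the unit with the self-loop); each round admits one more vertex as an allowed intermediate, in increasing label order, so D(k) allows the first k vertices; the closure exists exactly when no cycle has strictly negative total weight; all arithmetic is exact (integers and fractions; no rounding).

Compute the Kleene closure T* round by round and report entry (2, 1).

D(0):
  [0, 13, 10]
  [2, 0, ∞]
  [-9, 12, 0]
D(1):
  [0, 13, 10]
  [2, 0, 12]
  [-9, 4, 0]
D(2):
  [0, 13, 10]
  [2, 0, 12]
  [-9, 4, 0]
D(3):
  [0, 13, 10]
  [2, 0, 12]
  [-9, 4, 0]
Answer: T*[2][1] = 2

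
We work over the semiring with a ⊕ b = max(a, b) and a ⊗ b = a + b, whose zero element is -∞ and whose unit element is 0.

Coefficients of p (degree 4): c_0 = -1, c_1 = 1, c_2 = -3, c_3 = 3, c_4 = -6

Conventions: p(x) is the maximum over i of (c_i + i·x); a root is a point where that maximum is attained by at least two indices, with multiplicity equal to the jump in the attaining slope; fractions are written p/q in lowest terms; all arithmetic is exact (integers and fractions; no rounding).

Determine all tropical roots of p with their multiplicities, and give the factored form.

hull edge (i=0, c=-1) to (i=1, c=1): slope 2, span 1
hull edge (i=1, c=1) to (i=3, c=3): slope 1, span 2
hull edge (i=3, c=3) to (i=4, c=-6): slope -9, span 1
Factored form: p(x) = -6 ⊗ (x ⊕ (-2)) ⊗ (x ⊕ (-1)) ⊗ (x ⊕ (-1)) ⊗ (x ⊕ 9)
Answer: roots = -2 (mult 1), -1 (mult 2), 9 (mult 1)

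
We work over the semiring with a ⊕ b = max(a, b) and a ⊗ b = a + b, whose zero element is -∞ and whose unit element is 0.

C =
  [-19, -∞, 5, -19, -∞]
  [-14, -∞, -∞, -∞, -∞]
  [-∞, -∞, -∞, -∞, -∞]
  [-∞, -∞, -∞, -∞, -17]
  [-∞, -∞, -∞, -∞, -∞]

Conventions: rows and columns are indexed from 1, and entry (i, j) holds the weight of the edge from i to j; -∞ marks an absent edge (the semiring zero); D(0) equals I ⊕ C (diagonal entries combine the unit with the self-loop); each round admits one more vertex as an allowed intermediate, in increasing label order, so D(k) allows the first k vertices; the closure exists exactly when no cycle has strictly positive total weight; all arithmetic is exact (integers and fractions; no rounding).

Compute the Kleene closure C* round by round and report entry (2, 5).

D(0):
  [0, -∞, 5, -19, -∞]
  [-14, 0, -∞, -∞, -∞]
  [-∞, -∞, 0, -∞, -∞]
  [-∞, -∞, -∞, 0, -17]
  [-∞, -∞, -∞, -∞, 0]
D(1):
  [0, -∞, 5, -19, -∞]
  [-14, 0, -9, -33, -∞]
  [-∞, -∞, 0, -∞, -∞]
  [-∞, -∞, -∞, 0, -17]
  [-∞, -∞, -∞, -∞, 0]
D(2):
  [0, -∞, 5, -19, -∞]
  [-14, 0, -9, -33, -∞]
  [-∞, -∞, 0, -∞, -∞]
  [-∞, -∞, -∞, 0, -17]
  [-∞, -∞, -∞, -∞, 0]
D(3):
  [0, -∞, 5, -19, -∞]
  [-14, 0, -9, -33, -∞]
  [-∞, -∞, 0, -∞, -∞]
  [-∞, -∞, -∞, 0, -17]
  [-∞, -∞, -∞, -∞, 0]
D(4):
  [0, -∞, 5, -19, -36]
  [-14, 0, -9, -33, -50]
  [-∞, -∞, 0, -∞, -∞]
  [-∞, -∞, -∞, 0, -17]
  [-∞, -∞, -∞, -∞, 0]
D(5):
  [0, -∞, 5, -19, -36]
  [-14, 0, -9, -33, -50]
  [-∞, -∞, 0, -∞, -∞]
  [-∞, -∞, -∞, 0, -17]
  [-∞, -∞, -∞, -∞, 0]
Answer: C*[2][5] = -50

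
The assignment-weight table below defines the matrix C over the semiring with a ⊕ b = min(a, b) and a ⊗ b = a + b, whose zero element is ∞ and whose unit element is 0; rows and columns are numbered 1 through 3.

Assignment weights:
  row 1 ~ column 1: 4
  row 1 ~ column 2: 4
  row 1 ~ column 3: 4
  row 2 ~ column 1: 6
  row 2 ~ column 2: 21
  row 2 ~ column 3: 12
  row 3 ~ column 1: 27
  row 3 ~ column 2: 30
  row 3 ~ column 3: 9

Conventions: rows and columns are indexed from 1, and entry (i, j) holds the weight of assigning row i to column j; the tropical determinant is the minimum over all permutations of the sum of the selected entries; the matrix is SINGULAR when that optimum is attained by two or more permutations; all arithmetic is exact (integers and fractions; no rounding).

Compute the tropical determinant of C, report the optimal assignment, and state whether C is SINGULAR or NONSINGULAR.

σ = (1, 2, 3): 4 + 21 + 9 = 34
σ = (1, 3, 2): 4 + 12 + 30 = 46
σ = (2, 1, 3): 4 + 6 + 9 = 19
σ = (2, 3, 1): 4 + 12 + 27 = 43
σ = (3, 1, 2): 4 + 6 + 30 = 40
σ = (3, 2, 1): 4 + 21 + 27 = 52
Optimal value attained by: σ = (2, 1, 3).
Answer: det⊕(C) = 19; verdict: NONSINGULAR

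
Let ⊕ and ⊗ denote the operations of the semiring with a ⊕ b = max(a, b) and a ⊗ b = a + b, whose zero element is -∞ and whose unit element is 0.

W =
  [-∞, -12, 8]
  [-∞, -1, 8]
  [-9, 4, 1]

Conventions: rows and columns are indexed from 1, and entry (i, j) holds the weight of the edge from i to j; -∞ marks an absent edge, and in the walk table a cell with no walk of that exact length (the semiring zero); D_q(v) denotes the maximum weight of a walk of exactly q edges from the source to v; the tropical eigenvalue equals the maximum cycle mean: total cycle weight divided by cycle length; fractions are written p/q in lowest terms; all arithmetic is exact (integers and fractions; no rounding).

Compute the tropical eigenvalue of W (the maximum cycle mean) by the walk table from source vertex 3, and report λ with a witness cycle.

q=0: [-∞, -∞, 0]
q=1: [-9, 4, 1]
q=2: [-8, 5, 12]
q=3: [3, 16, 13]
Optimal cycle mean attained by: cycle 2->3->2, total 8 + 4, length 2.
Answer: λ = 6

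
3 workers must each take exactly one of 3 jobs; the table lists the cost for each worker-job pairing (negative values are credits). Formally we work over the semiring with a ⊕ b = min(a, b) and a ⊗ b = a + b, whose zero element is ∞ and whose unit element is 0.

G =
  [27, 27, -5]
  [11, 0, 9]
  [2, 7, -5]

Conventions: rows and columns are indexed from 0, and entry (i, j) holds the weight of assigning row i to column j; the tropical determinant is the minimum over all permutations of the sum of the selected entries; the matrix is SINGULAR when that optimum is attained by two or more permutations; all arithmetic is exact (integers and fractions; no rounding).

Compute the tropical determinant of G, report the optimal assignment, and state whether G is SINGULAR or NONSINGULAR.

σ = (0, 1, 2): 27 + 0 + (-5) = 22
σ = (0, 2, 1): 27 + 9 + 7 = 43
σ = (1, 0, 2): 27 + 11 + (-5) = 33
σ = (1, 2, 0): 27 + 9 + 2 = 38
σ = (2, 0, 1): (-5) + 11 + 7 = 13
σ = (2, 1, 0): (-5) + 0 + 2 = -3
Optimal value attained by: σ = (2, 1, 0).
Answer: det⊕(G) = -3; verdict: NONSINGULAR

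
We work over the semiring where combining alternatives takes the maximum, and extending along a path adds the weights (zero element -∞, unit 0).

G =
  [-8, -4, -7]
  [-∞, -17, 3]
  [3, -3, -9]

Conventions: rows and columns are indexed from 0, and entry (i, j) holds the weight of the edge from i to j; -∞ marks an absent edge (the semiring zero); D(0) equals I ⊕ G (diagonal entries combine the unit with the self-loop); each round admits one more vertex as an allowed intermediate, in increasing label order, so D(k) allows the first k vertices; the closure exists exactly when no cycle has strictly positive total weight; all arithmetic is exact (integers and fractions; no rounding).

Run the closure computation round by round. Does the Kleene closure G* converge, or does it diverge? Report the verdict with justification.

D(0):
  [0, -4, -7]
  [-∞, 0, 3]
  [3, -3, 0]
D(1):
  [0, -4, -7]
  [-∞, 0, 3]
  [3, -1, 0]
Detection: at round 2, diagonal entry (2, 2) turns strictly positive.
Key observation: the cycle 2->0->1->2 has total weight 3 + (-4) + 3, which is strictly positive.
Answer: DIVERGES — positive cycle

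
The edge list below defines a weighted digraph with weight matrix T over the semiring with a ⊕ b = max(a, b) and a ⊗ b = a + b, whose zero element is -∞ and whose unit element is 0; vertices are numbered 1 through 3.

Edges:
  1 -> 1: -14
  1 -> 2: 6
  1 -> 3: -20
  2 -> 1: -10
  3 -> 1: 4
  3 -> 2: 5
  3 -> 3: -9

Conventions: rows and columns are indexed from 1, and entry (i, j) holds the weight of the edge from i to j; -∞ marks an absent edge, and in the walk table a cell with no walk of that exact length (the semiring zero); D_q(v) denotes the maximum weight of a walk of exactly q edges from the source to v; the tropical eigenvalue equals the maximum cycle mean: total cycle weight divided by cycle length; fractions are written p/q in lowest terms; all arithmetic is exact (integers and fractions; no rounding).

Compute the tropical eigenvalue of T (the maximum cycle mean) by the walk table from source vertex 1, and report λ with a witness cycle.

q=0: [0, -∞, -∞]
q=1: [-14, 6, -20]
q=2: [-4, -8, -29]
q=3: [-18, 2, -24]
Optimal cycle mean attained by: cycle 1->2->1, total 6 + (-10), length 2.
Answer: λ = -2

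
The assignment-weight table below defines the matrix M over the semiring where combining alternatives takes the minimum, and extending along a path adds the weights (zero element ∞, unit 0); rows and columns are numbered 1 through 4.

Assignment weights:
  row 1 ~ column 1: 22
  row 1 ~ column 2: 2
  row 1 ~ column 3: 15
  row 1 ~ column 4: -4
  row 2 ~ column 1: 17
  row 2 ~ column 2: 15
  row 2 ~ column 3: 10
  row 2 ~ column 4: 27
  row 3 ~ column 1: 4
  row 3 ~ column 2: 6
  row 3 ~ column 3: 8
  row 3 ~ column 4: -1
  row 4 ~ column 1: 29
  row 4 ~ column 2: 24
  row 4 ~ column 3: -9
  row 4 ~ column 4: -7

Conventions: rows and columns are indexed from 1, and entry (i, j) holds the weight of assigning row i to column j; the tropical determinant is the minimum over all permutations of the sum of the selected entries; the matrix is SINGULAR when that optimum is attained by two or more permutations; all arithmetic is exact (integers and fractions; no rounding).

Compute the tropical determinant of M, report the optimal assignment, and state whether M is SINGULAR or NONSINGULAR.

σ = (1, 2, 3, 4): 22 + 15 + 8 + (-7) = 38
σ = (1, 2, 4, 3): 22 + 15 + (-1) + (-9) = 27
σ = (1, 3, 2, 4): 22 + 10 + 6 + (-7) = 31
σ = (1, 3, 4, 2): 22 + 10 + (-1) + 24 = 55
σ = (1, 4, 2, 3): 22 + 27 + 6 + (-9) = 46
σ = (1, 4, 3, 2): 22 + 27 + 8 + 24 = 81
σ = (2, 1, 3, 4): 2 + 17 + 8 + (-7) = 20
σ = (2, 1, 4, 3): 2 + 17 + (-1) + (-9) = 9
σ = (2, 3, 1, 4): 2 + 10 + 4 + (-7) = 9
σ = (2, 3, 4, 1): 2 + 10 + (-1) + 29 = 40
σ = (2, 4, 1, 3): 2 + 27 + 4 + (-9) = 24
σ = (2, 4, 3, 1): 2 + 27 + 8 + 29 = 66
σ = (3, 1, 2, 4): 15 + 17 + 6 + (-7) = 31
σ = (3, 1, 4, 2): 15 + 17 + (-1) + 24 = 55
σ = (3, 2, 1, 4): 15 + 15 + 4 + (-7) = 27
σ = (3, 2, 4, 1): 15 + 15 + (-1) + 29 = 58
σ = (3, 4, 1, 2): 15 + 27 + 4 + 24 = 70
σ = (3, 4, 2, 1): 15 + 27 + 6 + 29 = 77
σ = (4, 1, 2, 3): (-4) + 17 + 6 + (-9) = 10
σ = (4, 1, 3, 2): (-4) + 17 + 8 + 24 = 45
σ = (4, 2, 1, 3): (-4) + 15 + 4 + (-9) = 6
σ = (4, 2, 3, 1): (-4) + 15 + 8 + 29 = 48
σ = (4, 3, 1, 2): (-4) + 10 + 4 + 24 = 34
σ = (4, 3, 2, 1): (-4) + 10 + 6 + 29 = 41
Optimal value attained by: σ = (4, 2, 1, 3).
Answer: det⊕(M) = 6; verdict: NONSINGULAR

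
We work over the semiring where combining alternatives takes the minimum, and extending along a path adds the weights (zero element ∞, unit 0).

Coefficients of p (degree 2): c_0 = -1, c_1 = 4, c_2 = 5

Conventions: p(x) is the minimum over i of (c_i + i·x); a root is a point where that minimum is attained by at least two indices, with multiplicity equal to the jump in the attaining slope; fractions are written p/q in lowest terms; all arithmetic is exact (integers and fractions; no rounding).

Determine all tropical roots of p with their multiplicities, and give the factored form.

hull edge (i=0, c=-1) to (i=2, c=5): slope 3, span 2
Factored form: p(x) = 5 ⊗ (x ⊕ (-3)) ⊗ (x ⊕ (-3))
Answer: roots = -3 (mult 2)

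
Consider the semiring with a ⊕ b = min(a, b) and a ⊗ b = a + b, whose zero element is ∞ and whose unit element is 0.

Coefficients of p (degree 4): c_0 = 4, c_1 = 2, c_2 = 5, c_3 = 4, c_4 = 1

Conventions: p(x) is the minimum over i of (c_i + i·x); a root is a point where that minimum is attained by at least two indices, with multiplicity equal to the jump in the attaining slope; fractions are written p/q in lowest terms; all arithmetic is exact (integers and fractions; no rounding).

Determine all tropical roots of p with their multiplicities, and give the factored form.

hull edge (i=0, c=4) to (i=1, c=2): slope -2, span 1
hull edge (i=1, c=2) to (i=4, c=1): slope -1/3, span 3
Factored form: p(x) = 1 ⊗ (x ⊕ 1/3) ⊗ (x ⊕ 1/3) ⊗ (x ⊕ 1/3) ⊗ (x ⊕ 2)
Answer: roots = 1/3 (mult 3), 2 (mult 1)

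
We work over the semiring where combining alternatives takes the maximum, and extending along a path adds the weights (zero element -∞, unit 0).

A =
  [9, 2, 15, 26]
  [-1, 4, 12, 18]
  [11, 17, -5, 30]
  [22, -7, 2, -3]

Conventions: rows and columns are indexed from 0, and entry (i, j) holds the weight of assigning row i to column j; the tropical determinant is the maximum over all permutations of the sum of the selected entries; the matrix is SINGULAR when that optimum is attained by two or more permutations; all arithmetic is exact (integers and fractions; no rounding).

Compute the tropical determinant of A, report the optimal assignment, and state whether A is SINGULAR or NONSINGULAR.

σ = (0, 1, 2, 3): 9 + 4 + (-5) + (-3) = 5
σ = (0, 1, 3, 2): 9 + 4 + 30 + 2 = 45
σ = (0, 2, 1, 3): 9 + 12 + 17 + (-3) = 35
σ = (0, 2, 3, 1): 9 + 12 + 30 + (-7) = 44
σ = (0, 3, 1, 2): 9 + 18 + 17 + 2 = 46
σ = (0, 3, 2, 1): 9 + 18 + (-5) + (-7) = 15
σ = (1, 0, 2, 3): 2 + (-1) + (-5) + (-3) = -7
σ = (1, 0, 3, 2): 2 + (-1) + 30 + 2 = 33
σ = (1, 2, 0, 3): 2 + 12 + 11 + (-3) = 22
σ = (1, 2, 3, 0): 2 + 12 + 30 + 22 = 66
σ = (1, 3, 0, 2): 2 + 18 + 11 + 2 = 33
σ = (1, 3, 2, 0): 2 + 18 + (-5) + 22 = 37
σ = (2, 0, 1, 3): 15 + (-1) + 17 + (-3) = 28
σ = (2, 0, 3, 1): 15 + (-1) + 30 + (-7) = 37
σ = (2, 1, 0, 3): 15 + 4 + 11 + (-3) = 27
σ = (2, 1, 3, 0): 15 + 4 + 30 + 22 = 71
σ = (2, 3, 0, 1): 15 + 18 + 11 + (-7) = 37
σ = (2, 3, 1, 0): 15 + 18 + 17 + 22 = 72
σ = (3, 0, 1, 2): 26 + (-1) + 17 + 2 = 44
σ = (3, 0, 2, 1): 26 + (-1) + (-5) + (-7) = 13
σ = (3, 1, 0, 2): 26 + 4 + 11 + 2 = 43
σ = (3, 1, 2, 0): 26 + 4 + (-5) + 22 = 47
σ = (3, 2, 0, 1): 26 + 12 + 11 + (-7) = 42
σ = (3, 2, 1, 0): 26 + 12 + 17 + 22 = 77
Optimal value attained by: σ = (3, 2, 1, 0).
Answer: det⊕(A) = 77; verdict: NONSINGULAR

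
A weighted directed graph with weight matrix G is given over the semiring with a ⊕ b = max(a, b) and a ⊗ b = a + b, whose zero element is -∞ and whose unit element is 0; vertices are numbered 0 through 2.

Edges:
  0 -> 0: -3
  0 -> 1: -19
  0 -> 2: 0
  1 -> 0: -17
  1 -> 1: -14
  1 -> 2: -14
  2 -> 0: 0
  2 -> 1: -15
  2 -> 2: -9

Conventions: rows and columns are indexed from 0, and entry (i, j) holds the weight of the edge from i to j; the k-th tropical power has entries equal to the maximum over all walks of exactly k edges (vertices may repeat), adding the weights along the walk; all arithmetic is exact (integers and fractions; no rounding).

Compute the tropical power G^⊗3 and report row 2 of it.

G^⊗2:
  [0, -15, -3]
  [-14, -28, -17]
  [-3, -19, 0]
G^⊗3:
  [-3, -18, 0]
  [-17, -32, -14]
  [0, -15, -3]
Answer: row 2 of G^⊗3 = [0, -15, -3]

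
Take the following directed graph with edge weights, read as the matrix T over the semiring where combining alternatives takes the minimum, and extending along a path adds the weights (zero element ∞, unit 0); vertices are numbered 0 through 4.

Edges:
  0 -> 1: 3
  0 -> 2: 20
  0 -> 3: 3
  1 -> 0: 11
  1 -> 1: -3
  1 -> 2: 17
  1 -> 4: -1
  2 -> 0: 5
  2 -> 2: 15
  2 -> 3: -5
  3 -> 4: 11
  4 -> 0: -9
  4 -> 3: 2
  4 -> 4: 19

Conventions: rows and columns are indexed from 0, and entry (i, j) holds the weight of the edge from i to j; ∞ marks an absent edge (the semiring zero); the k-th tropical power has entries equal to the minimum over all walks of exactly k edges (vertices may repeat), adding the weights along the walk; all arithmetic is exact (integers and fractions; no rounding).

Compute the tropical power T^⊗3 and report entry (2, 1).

T^⊗2:
  [14, 0, 20, 15, 2]
  [-10, -6, 14, 1, -4]
  [20, 8, 25, 8, 6]
  [2, ∞, ∞, 13, 30]
  [10, -6, 11, -6, 13]
T^⊗3:
  [-7, -3, 17, 4, -1]
  [-13, -9, 10, -7, -7]
  [-3, 5, 25, 8, 7]
  [21, 5, 22, 5, 24]
  [4, -9, 11, 6, -7]
Key observation: the optimum is the walk 2->0->1->1, with weight 5 + 3 + (-3) = 5.
Optimal value attained by: walk 2->0->1->1.
Answer: (T^⊗3)[2][1] = 5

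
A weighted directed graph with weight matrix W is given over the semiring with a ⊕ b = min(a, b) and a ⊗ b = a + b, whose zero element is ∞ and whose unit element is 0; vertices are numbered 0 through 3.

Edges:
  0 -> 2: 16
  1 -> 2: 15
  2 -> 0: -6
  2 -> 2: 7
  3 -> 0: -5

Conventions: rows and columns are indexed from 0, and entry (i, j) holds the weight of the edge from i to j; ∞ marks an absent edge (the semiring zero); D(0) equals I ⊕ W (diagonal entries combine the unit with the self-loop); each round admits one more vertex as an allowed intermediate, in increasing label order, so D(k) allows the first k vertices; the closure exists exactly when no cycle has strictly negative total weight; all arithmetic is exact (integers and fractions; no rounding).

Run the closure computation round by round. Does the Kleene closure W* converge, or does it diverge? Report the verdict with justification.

D(0):
  [0, ∞, 16, ∞]
  [∞, 0, 15, ∞]
  [-6, ∞, 0, ∞]
  [-5, ∞, ∞, 0]
D(1):
  [0, ∞, 16, ∞]
  [∞, 0, 15, ∞]
  [-6, ∞, 0, ∞]
  [-5, ∞, 11, 0]
D(2):
  [0, ∞, 16, ∞]
  [∞, 0, 15, ∞]
  [-6, ∞, 0, ∞]
  [-5, ∞, 11, 0]
D(3):
  [0, ∞, 16, ∞]
  [9, 0, 15, ∞]
  [-6, ∞, 0, ∞]
  [-5, ∞, 11, 0]
D(4):
  [0, ∞, 16, ∞]
  [9, 0, 15, ∞]
  [-6, ∞, 0, ∞]
  [-5, ∞, 11, 0]
Key observation: every diagonal entry stays at the unit through all rounds, so no improving cycle exists.
Answer: CONVERGES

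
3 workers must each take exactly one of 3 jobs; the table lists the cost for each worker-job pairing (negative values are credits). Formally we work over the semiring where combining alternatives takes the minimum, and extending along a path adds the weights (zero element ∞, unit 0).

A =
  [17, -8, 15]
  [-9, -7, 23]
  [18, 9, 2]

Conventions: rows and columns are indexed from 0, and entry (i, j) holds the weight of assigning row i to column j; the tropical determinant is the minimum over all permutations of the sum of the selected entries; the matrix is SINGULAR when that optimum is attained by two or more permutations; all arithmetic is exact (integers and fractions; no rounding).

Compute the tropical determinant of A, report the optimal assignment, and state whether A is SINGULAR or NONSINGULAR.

σ = (0, 1, 2): 17 + (-7) + 2 = 12
σ = (0, 2, 1): 17 + 23 + 9 = 49
σ = (1, 0, 2): (-8) + (-9) + 2 = -15
σ = (1, 2, 0): (-8) + 23 + 18 = 33
σ = (2, 0, 1): 15 + (-9) + 9 = 15
σ = (2, 1, 0): 15 + (-7) + 18 = 26
Optimal value attained by: σ = (1, 0, 2).
Answer: det⊕(A) = -15; verdict: NONSINGULAR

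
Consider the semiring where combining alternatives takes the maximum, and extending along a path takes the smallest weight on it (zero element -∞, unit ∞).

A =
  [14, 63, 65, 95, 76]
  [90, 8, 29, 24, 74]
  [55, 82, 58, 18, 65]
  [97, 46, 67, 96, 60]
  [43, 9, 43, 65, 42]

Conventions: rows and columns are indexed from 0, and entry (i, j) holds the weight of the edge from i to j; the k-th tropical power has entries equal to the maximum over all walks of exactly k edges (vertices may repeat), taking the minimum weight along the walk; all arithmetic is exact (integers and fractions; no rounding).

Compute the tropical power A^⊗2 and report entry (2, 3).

A^⊗2:
  [95, 65, 67, 95, 65]
  [43, 63, 65, 90, 76]
  [82, 58, 58, 65, 74]
  [96, 67, 67, 96, 76]
  [65, 46, 65, 65, 60]
Key observation: the optimum is the walk 2->4->3, with weight 65 min 65 = 65.
Optimal value attained by: walk 2->4->3.
Answer: (A^⊗2)[2][3] = 65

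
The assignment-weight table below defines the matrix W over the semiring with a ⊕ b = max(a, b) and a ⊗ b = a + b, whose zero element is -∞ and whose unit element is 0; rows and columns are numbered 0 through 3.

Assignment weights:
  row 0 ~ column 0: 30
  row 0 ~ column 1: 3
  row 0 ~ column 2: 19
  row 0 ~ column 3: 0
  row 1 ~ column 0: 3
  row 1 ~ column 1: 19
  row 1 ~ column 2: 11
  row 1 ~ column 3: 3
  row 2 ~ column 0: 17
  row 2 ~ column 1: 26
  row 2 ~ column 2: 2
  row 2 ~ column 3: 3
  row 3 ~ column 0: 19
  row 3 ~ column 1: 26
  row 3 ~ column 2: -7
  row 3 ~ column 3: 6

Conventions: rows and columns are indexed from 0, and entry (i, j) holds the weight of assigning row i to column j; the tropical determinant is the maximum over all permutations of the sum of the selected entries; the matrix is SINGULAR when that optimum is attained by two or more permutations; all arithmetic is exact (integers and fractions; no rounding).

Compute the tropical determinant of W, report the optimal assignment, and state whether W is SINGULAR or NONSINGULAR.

σ = (0, 1, 2, 3): 30 + 19 + 2 + 6 = 57
σ = (0, 1, 3, 2): 30 + 19 + 3 + (-7) = 45
σ = (0, 2, 1, 3): 30 + 11 + 26 + 6 = 73
σ = (0, 2, 3, 1): 30 + 11 + 3 + 26 = 70
σ = (0, 3, 1, 2): 30 + 3 + 26 + (-7) = 52
σ = (0, 3, 2, 1): 30 + 3 + 2 + 26 = 61
σ = (1, 0, 2, 3): 3 + 3 + 2 + 6 = 14
σ = (1, 0, 3, 2): 3 + 3 + 3 + (-7) = 2
σ = (1, 2, 0, 3): 3 + 11 + 17 + 6 = 37
σ = (1, 2, 3, 0): 3 + 11 + 3 + 19 = 36
σ = (1, 3, 0, 2): 3 + 3 + 17 + (-7) = 16
σ = (1, 3, 2, 0): 3 + 3 + 2 + 19 = 27
σ = (2, 0, 1, 3): 19 + 3 + 26 + 6 = 54
σ = (2, 0, 3, 1): 19 + 3 + 3 + 26 = 51
σ = (2, 1, 0, 3): 19 + 19 + 17 + 6 = 61
σ = (2, 1, 3, 0): 19 + 19 + 3 + 19 = 60
σ = (2, 3, 0, 1): 19 + 3 + 17 + 26 = 65
σ = (2, 3, 1, 0): 19 + 3 + 26 + 19 = 67
σ = (3, 0, 1, 2): 0 + 3 + 26 + (-7) = 22
σ = (3, 0, 2, 1): 0 + 3 + 2 + 26 = 31
σ = (3, 1, 0, 2): 0 + 19 + 17 + (-7) = 29
σ = (3, 1, 2, 0): 0 + 19 + 2 + 19 = 40
σ = (3, 2, 0, 1): 0 + 11 + 17 + 26 = 54
σ = (3, 2, 1, 0): 0 + 11 + 26 + 19 = 56
Optimal value attained by: σ = (0, 2, 1, 3).
Answer: det⊕(W) = 73; verdict: NONSINGULAR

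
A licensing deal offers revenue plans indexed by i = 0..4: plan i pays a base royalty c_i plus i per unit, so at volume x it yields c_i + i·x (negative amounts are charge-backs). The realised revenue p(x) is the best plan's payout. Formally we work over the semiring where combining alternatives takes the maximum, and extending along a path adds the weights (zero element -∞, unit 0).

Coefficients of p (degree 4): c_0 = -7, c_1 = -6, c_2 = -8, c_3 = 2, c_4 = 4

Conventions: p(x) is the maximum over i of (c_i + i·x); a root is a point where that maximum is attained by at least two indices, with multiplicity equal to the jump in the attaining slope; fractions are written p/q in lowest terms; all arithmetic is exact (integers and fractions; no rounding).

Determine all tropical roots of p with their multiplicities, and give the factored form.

hull edge (i=0, c=-7) to (i=3, c=2): slope 3, span 3
hull edge (i=3, c=2) to (i=4, c=4): slope 2, span 1
Factored form: p(x) = 4 ⊗ (x ⊕ (-3)) ⊗ (x ⊕ (-3)) ⊗ (x ⊕ (-3)) ⊗ (x ⊕ (-2))
Answer: roots = -3 (mult 3), -2 (mult 1)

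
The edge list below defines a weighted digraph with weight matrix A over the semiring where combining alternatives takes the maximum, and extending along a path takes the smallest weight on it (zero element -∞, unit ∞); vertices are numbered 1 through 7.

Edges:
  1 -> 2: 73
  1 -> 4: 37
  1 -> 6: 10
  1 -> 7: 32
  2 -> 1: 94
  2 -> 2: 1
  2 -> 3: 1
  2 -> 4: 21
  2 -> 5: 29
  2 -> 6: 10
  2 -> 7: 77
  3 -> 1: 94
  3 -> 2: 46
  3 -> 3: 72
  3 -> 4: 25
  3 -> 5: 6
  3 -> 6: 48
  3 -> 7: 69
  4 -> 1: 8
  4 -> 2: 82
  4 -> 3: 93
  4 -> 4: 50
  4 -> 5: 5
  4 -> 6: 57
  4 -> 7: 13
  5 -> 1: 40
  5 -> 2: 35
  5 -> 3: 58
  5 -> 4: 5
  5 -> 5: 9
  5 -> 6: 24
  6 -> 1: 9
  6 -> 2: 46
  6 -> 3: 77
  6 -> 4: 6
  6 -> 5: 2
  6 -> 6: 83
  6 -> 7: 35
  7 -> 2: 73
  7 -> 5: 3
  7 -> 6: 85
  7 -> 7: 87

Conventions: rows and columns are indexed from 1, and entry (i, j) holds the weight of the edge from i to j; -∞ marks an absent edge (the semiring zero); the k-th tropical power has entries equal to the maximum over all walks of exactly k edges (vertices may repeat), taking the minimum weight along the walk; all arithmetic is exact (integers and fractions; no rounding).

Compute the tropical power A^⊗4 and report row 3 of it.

A^⊗2:
  [73, 37, 37, 37, 29, 37, 73]
  [29, 73, 29, 37, 9, 77, 77]
  [72, 73, 72, 37, 29, 69, 69]
  [93, 50, 72, 50, 29, 57, 77]
  [58, 46, 58, 37, 29, 48, 58]
  [77, 46, 77, 25, 29, 83, 69]
  [73, 73, 77, 21, 29, 85, 87]
A^⊗3:
  [37, 73, 37, 37, 29, 73, 73]
  [73, 73, 77, 37, 29, 77, 77]
  [73, 72, 72, 37, 29, 69, 73]
  [72, 73, 72, 50, 29, 77, 77]
  [58, 58, 58, 37, 29, 58, 58]
  [77, 73, 77, 37, 29, 83, 69]
  [77, 73, 77, 37, 29, 85, 87]
A^⊗4:
  [73, 73, 73, 37, 29, 73, 73]
  [77, 73, 77, 37, 29, 77, 77]
  [72, 73, 72, 37, 29, 73, 73]
  [73, 73, 77, 50, 29, 77, 77]
  [58, 58, 58, 37, 29, 58, 58]
  [77, 73, 77, 37, 29, 83, 73]
  [77, 73, 77, 37, 29, 85, 87]
Answer: row 3 of A^⊗4 = [72, 73, 72, 37, 29, 73, 73]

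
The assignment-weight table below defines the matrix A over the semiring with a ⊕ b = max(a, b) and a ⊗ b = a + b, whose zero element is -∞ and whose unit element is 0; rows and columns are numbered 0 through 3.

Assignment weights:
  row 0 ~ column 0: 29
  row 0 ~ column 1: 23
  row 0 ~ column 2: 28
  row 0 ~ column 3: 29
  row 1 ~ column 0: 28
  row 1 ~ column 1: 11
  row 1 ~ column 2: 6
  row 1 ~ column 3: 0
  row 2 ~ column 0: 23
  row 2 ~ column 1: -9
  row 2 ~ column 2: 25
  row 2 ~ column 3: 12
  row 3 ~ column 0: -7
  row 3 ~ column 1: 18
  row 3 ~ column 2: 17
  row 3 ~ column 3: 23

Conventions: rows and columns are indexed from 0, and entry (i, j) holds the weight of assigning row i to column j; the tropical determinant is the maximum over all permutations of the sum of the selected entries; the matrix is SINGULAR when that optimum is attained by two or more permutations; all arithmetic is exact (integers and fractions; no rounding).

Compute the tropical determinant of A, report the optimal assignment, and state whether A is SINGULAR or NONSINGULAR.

σ = (0, 1, 2, 3): 29 + 11 + 25 + 23 = 88
σ = (0, 1, 3, 2): 29 + 11 + 12 + 17 = 69
σ = (0, 2, 1, 3): 29 + 6 + (-9) + 23 = 49
σ = (0, 2, 3, 1): 29 + 6 + 12 + 18 = 65
σ = (0, 3, 1, 2): 29 + 0 + (-9) + 17 = 37
σ = (0, 3, 2, 1): 29 + 0 + 25 + 18 = 72
σ = (1, 0, 2, 3): 23 + 28 + 25 + 23 = 99
σ = (1, 0, 3, 2): 23 + 28 + 12 + 17 = 80
σ = (1, 2, 0, 3): 23 + 6 + 23 + 23 = 75
σ = (1, 2, 3, 0): 23 + 6 + 12 + (-7) = 34
σ = (1, 3, 0, 2): 23 + 0 + 23 + 17 = 63
σ = (1, 3, 2, 0): 23 + 0 + 25 + (-7) = 41
σ = (2, 0, 1, 3): 28 + 28 + (-9) + 23 = 70
σ = (2, 0, 3, 1): 28 + 28 + 12 + 18 = 86
σ = (2, 1, 0, 3): 28 + 11 + 23 + 23 = 85
σ = (2, 1, 3, 0): 28 + 11 + 12 + (-7) = 44
σ = (2, 3, 0, 1): 28 + 0 + 23 + 18 = 69
σ = (2, 3, 1, 0): 28 + 0 + (-9) + (-7) = 12
σ = (3, 0, 1, 2): 29 + 28 + (-9) + 17 = 65
σ = (3, 0, 2, 1): 29 + 28 + 25 + 18 = 100
σ = (3, 1, 0, 2): 29 + 11 + 23 + 17 = 80
σ = (3, 1, 2, 0): 29 + 11 + 25 + (-7) = 58
σ = (3, 2, 0, 1): 29 + 6 + 23 + 18 = 76
σ = (3, 2, 1, 0): 29 + 6 + (-9) + (-7) = 19
Optimal value attained by: σ = (3, 0, 2, 1).
Answer: det⊕(A) = 100; verdict: NONSINGULAR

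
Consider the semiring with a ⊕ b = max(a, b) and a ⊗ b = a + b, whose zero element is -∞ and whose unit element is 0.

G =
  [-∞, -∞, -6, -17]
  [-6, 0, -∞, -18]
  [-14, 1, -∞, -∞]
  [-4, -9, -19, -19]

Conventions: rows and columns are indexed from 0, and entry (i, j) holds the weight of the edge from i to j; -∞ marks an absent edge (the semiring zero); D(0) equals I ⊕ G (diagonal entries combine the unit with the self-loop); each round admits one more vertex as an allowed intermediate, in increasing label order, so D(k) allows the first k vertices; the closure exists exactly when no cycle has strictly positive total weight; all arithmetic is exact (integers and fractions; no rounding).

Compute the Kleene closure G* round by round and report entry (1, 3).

D(0):
  [0, -∞, -6, -17]
  [-6, 0, -∞, -18]
  [-14, 1, 0, -∞]
  [-4, -9, -19, 0]
D(1):
  [0, -∞, -6, -17]
  [-6, 0, -12, -18]
  [-14, 1, 0, -31]
  [-4, -9, -10, 0]
D(2):
  [0, -∞, -6, -17]
  [-6, 0, -12, -18]
  [-5, 1, 0, -17]
  [-4, -9, -10, 0]
D(3):
  [0, -5, -6, -17]
  [-6, 0, -12, -18]
  [-5, 1, 0, -17]
  [-4, -9, -10, 0]
D(4):
  [0, -5, -6, -17]
  [-6, 0, -12, -18]
  [-5, 1, 0, -17]
  [-4, -9, -10, 0]
Answer: G*[1][3] = -18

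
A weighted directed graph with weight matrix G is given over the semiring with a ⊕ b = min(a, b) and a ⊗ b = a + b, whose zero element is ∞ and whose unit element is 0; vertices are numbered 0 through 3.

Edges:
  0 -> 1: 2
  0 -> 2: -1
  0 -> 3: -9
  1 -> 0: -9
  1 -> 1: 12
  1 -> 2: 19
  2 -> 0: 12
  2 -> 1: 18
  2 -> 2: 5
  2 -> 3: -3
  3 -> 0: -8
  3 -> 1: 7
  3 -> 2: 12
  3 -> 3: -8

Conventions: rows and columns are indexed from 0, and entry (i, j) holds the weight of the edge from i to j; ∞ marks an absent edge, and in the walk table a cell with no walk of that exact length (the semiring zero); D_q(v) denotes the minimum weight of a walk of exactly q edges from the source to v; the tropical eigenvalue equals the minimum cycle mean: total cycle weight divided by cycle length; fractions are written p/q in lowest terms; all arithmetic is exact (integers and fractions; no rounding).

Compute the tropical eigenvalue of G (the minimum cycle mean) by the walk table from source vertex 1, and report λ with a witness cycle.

q=0: [∞, 0, ∞, ∞]
q=1: [-9, 12, 19, ∞]
q=2: [3, -7, -10, -18]
q=3: [-26, -11, -6, -26]
q=4: [-34, -24, -27, -35]
Optimal cycle mean attained by: cycle 0->3->0, total (-9) + (-8), length 2.
Answer: λ = -17/2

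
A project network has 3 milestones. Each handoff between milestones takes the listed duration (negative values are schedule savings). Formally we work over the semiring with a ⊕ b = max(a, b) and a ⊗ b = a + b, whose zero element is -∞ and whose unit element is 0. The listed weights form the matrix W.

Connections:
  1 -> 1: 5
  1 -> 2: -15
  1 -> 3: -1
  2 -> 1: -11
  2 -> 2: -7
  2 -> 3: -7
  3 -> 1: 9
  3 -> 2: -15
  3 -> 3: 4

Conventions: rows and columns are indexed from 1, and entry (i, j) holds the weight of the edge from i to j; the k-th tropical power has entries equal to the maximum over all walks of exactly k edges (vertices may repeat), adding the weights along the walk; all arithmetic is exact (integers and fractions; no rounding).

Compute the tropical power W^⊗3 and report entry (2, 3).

W^⊗2:
  [10, -10, 4]
  [2, -14, -3]
  [14, -6, 8]
W^⊗3:
  [15, -5, 9]
  [7, -13, 1]
  [19, -1, 13]
Key observation: the optimum is the walk 2->3->1->3, with weight (-7) + 9 + (-1) = 1.
Optimal value attained by: walk 2->3->1->3.
Answer: (W^⊗3)[2][3] = 1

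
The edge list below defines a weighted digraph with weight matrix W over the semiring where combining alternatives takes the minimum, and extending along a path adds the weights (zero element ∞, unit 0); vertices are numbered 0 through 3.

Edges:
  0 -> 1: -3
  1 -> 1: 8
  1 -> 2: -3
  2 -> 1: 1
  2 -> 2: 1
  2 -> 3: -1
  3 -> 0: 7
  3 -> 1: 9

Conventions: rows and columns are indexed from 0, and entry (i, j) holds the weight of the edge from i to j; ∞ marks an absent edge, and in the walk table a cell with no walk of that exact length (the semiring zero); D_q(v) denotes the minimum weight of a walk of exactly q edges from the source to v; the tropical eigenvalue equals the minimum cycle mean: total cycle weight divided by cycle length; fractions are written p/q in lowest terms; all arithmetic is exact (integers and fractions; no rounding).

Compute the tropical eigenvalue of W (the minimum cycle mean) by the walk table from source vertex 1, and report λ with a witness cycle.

q=0: [∞, 0, ∞, ∞]
q=1: [∞, 8, -3, ∞]
q=2: [∞, -2, -2, -4]
q=3: [3, -1, -5, -3]
q=4: [4, -4, -4, -6]
Optimal cycle mean attained by: cycle 1->2->1, total (-3) + 1, length 2.
Answer: λ = -1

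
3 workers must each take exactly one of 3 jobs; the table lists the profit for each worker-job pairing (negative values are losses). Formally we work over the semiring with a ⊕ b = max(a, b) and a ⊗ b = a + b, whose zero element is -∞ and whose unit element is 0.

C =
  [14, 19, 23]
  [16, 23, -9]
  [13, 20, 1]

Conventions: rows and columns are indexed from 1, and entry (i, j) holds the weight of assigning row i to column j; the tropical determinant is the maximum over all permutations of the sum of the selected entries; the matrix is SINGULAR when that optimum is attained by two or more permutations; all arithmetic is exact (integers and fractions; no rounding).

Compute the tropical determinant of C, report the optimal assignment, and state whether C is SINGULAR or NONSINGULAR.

σ = (1, 2, 3): 14 + 23 + 1 = 38
σ = (1, 3, 2): 14 + (-9) + 20 = 25
σ = (2, 1, 3): 19 + 16 + 1 = 36
σ = (2, 3, 1): 19 + (-9) + 13 = 23
σ = (3, 1, 2): 23 + 16 + 20 = 59
σ = (3, 2, 1): 23 + 23 + 13 = 59
Optimal value attained by: σ = (3, 1, 2).
Answer: det⊕(C) = 59; verdict: SINGULAR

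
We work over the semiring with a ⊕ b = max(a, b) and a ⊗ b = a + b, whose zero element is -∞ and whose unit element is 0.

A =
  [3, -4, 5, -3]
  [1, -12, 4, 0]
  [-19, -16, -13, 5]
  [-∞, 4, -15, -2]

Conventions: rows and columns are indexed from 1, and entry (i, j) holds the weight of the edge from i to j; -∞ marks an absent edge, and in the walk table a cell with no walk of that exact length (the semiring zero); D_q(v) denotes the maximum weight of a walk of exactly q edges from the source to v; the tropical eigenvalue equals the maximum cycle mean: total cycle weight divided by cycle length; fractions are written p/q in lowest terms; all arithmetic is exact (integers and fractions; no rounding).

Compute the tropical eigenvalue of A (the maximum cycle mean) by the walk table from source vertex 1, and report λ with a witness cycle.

q=0: [0, -∞, -∞, -∞]
q=1: [3, -4, 5, -3]
q=2: [6, 1, 8, 10]
q=3: [9, 14, 11, 13]
q=4: [15, 17, 18, 16]
Optimal cycle mean attained by: cycle 2->3->4->2, total 4 + 5 + 4, length 3.
Answer: λ = 13/3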